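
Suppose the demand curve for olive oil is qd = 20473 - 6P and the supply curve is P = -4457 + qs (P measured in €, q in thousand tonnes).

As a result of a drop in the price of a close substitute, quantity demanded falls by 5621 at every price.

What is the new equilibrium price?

Solve the original market: 20473 - 6P = P + 4457, hence P = 2288 and q = 6745.
The shock moves the curves to qd = 14852 - 6P and qs = P + 4457.
New equilibrium: 14852 - 6P = P + 4457 ⇒ 10395 = 7P ⇒ P = 1485, q = 5942.

1485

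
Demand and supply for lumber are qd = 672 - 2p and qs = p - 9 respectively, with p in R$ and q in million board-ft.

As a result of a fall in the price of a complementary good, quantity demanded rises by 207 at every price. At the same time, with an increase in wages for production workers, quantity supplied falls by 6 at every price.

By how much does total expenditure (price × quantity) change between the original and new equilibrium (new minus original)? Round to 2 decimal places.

+34848.00

Original equilibrium: 672 - 2p = p - 9 gives 681 = 3p, so p = 227 and q = 218.
The shock moves the curves to qd = 879 - 2p and qs = p - 15.
New equilibrium: 879 - 2p = p - 15 ⇒ 894 = 3p ⇒ p = 298, q = 283.
Expenditure moves from 227×218 = 49486 to 298×283 = 84334; change = +34848.00.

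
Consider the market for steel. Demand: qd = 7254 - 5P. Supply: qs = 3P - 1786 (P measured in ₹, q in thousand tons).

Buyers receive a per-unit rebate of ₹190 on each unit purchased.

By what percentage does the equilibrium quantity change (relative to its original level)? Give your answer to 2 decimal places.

Solve the original market: 7254 - 5P = 3P - 1786, hence P = 1130 and q = 1604.
Since buyers' out-of-pocket price is the market price minus the rebate, the effective demand curve becomes qd = 8204 - 5P.
Equate the new curves: 8204 - 5P = 3P - 1786, giving 9990 = 8P, P = 1248.75, q = 1960.25.
%Δq = (1960.25 − 1604) / 1604 × 100 = +22.21%.

+22.21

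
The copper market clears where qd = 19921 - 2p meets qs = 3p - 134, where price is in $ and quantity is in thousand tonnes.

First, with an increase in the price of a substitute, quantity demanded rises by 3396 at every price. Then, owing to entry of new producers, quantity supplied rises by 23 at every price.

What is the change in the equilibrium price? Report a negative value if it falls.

Solve the original market: 19921 - 2p = 3p - 134, hence p = 4011 and q = 11899.
After the shift, demand is qd = 23317 - 2p and supply is qs = 3p - 111.
Equate the new curves: 23317 - 2p = 3p - 111, giving 23428 = 5p, p = 4685.6, q = 13945.8.
Δp = 4685.6 − 4011 = +674.6.

+674.6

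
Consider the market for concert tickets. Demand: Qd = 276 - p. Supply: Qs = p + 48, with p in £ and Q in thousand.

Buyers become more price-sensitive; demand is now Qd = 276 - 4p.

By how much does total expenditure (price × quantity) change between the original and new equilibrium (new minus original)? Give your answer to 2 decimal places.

Initially, 276 - p = p + 48, so 228 = 2p and p = 114, Q = 162.
The new curves are Qd = 276 - 4p (demand) and Qs = p + 48 (supply).
Setting them equal: 276 - 4p = p + 48 → 228 = 5p, so p = 45.6 and Q = 93.6.
Expenditure moves from 114×162 = 18468 to 45.6×93.6 = 4268.16; change = -14199.84.

-14199.84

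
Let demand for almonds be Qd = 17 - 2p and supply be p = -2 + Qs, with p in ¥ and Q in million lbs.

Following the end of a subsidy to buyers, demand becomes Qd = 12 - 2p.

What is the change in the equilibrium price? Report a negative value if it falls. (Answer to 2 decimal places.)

Solve the original market: 17 - 2p = p + 2, hence p = 5 and Q = 7.
After the shift, demand is Qd = 12 - 2p and supply is Qs = p + 2.
Setting them equal: 12 - 2p = p + 2 → 10 = 3p, so p = 10/3 ≈ 3.3333 and Q = 16/3 ≈ 5.3333.
Δp = 3.3333 − 5 = -1.67.

-1.67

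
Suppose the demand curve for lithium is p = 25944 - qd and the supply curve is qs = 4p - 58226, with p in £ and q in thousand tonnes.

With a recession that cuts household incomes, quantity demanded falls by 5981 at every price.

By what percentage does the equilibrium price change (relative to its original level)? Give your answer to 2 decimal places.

Before the shock: 25944 - p = 4p - 58226 ⇒ 84170 = 5p ⇒ p = 16834, q = 9110.
The shock moves the curves to qd = 19963 - p and qs = 4p - 58226.
Clearing the new market: 19963 - p = 4p - 58226, so p = 15637.8 and q = 4325.2.
%Δp = (15637.8 − 16834) / 16834 × 100 = -7.11%.

-7.11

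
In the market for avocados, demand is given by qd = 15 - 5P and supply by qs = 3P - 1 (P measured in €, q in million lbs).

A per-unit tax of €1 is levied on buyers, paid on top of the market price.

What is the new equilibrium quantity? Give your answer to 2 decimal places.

Solve the original market: 15 - 5P = 3P - 1, hence P = 2 and q = 5.
Since buyers pay the price plus the tax, the effective demand curve becomes qd = 10 - 5P.
Equate the new curves: 10 - 5P = 3P - 1, giving 11 = 8P, P = 1.375, q = 3.125.

3.13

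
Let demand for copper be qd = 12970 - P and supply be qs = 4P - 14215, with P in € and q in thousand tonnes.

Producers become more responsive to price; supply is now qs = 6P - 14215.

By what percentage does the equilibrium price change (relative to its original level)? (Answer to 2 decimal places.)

Original equilibrium: 12970 - P = 4P - 14215 gives 27185 = 5P, so P = 5437 and q = 7533.
After the shift, demand is qd = 12970 - P and supply is qs = 6P - 14215.
Clearing the new market: 12970 - P = 6P - 14215, so P = 27185/7 ≈ 3883.5714 and q = 63605/7 ≈ 9086.4286.
%ΔP = (3883.5714 − 5437) / 5437 × 100 = -28.57%.

-28.57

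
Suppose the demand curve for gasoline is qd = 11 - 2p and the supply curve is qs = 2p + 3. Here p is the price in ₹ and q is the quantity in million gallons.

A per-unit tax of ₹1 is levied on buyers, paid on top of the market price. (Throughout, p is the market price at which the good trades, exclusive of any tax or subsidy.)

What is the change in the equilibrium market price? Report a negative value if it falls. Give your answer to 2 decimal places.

Solve the original market: 11 - 2p = 2p + 3, hence p = 2 and q = 7.
Since buyers pay the price plus the tax, the effective demand curve becomes qd = 9 - 2p.
Equate the new curves: 9 - 2p = 2p + 3, giving 6 = 4p, p = 1.5, q = 6.
Δp = 1.5 − 2 = -0.50.

-0.50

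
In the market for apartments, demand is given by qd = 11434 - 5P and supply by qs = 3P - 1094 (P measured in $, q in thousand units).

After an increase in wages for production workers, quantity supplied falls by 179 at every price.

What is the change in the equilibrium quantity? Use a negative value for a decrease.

Solve the original market: 11434 - 5P = 3P - 1094, hence P = 1566 and q = 3604.
The shock moves the curves to qd = 11434 - 5P and qs = 3P - 1273.
New equilibrium: 11434 - 5P = 3P - 1273 ⇒ 12707 = 8P ⇒ P = 1588.375, q = 3492.125.
Δq = 3492.125 − 3604 = -111.875.

-111.875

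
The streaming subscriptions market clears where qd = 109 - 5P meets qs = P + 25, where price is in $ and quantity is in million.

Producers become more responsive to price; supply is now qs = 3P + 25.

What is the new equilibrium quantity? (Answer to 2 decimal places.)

Before the shock: 109 - 5P = P + 25 ⇒ 84 = 6P ⇒ P = 14, q = 39.
The shock moves the curves to qd = 109 - 5P and qs = 3P + 25.
Equate the new curves: 109 - 5P = 3P + 25, giving 84 = 8P, P = 10.5, q = 56.5.

56.50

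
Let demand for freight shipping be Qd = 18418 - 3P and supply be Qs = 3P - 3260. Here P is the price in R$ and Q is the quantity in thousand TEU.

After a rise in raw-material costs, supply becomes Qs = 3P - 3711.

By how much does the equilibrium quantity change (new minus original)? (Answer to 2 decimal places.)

-225.50

Original equilibrium: 18418 - 3P = 3P - 3260 gives 21678 = 6P, so P = 3613 and Q = 7579.
After the shift, demand is Qd = 18418 - 3P and supply is Qs = 3P - 3711.
New equilibrium: 18418 - 3P = 3P - 3711 ⇒ 22129 = 6P ⇒ P = 22129/6 ≈ 3688.1667, Q = 7353.5.
ΔQ = 7353.5 − 7579 = -225.50.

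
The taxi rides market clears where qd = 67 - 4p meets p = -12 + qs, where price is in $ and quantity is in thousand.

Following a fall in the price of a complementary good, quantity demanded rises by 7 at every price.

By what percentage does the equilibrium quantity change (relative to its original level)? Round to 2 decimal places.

Original equilibrium: 67 - 4p = p + 12 gives 55 = 5p, so p = 11 and q = 23.
With the change applied: demand qd = 74 - 4p, supply qs = p + 12.
Clearing the new market: 74 - 4p = p + 12, so p = 12.4 and q = 24.4.
%Δq = (24.4 − 23) / 23 × 100 = +6.09%.

+6.09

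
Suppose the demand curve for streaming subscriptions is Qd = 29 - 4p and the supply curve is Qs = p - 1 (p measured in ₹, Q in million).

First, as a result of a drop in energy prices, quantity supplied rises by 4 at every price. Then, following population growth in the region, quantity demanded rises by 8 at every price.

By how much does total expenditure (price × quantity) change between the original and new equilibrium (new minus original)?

+36.64

Solve the original market: 29 - 4p = p - 1, hence p = 6 and Q = 5.
The new curves are Qd = 37 - 4p (demand) and Qs = p + 3 (supply).
Clearing the new market: 37 - 4p = p + 3, so p = 6.8 and Q = 9.8.
Expenditure moves from 6×5 = 30 to 6.8×9.8 = 66.64; change = +36.64.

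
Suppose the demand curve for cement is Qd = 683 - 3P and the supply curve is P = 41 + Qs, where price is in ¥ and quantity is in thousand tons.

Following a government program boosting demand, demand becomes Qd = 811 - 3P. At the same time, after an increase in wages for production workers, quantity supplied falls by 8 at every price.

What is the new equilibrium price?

Original equilibrium: 683 - 3P = P - 41 gives 724 = 4P, so P = 181 and Q = 140.
The new curves are Qd = 811 - 3P (demand) and Qs = P - 49 (supply).
Setting them equal: 811 - 3P = P - 49 → 860 = 4P, so P = 215 and Q = 166.

215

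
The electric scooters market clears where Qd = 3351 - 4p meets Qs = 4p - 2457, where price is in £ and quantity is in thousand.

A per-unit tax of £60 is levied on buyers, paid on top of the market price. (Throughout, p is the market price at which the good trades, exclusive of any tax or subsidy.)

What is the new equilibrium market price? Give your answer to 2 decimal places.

696.00

Before the shock: 3351 - 4p = 4p - 2457 ⇒ 5808 = 8p ⇒ p = 726, Q = 447.
Since buyers pay the price plus the tax, the effective demand curve becomes Qd = 3111 - 4p.
New equilibrium: 3111 - 4p = 4p - 2457 ⇒ 5568 = 8p ⇒ p = 696, Q = 327.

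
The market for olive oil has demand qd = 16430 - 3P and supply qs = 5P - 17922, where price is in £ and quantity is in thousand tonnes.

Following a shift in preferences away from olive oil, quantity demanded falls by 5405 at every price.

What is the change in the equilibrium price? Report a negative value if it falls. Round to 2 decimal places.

-675.63

Solve the original market: 16430 - 3P = 5P - 17922, hence P = 4294 and q = 3548.
After the shift, demand is qd = 11025 - 3P and supply is qs = 5P - 17922.
New equilibrium: 11025 - 3P = 5P - 17922 ⇒ 28947 = 8P ⇒ P = 3618.375, q = 169.875.
ΔP = 3618.375 − 4294 = -675.63.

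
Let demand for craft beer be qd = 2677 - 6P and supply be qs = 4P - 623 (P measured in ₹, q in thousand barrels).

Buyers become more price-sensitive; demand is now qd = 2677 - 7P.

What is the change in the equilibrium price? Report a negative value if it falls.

-30

Before the shock: 2677 - 6P = 4P - 623 ⇒ 3300 = 10P ⇒ P = 330, q = 697.
The new curves are qd = 2677 - 7P (demand) and qs = 4P - 623 (supply).
Clearing the new market: 2677 - 7P = 4P - 623, so P = 300 and q = 577.
ΔP = 300 − 330 = -30.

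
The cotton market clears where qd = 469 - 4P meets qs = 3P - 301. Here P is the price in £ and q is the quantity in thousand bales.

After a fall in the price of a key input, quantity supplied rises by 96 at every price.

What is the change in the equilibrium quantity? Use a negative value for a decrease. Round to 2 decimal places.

+54.86

Before the shock: 469 - 4P = 3P - 301 ⇒ 770 = 7P ⇒ P = 110, q = 29.
The new curves are qd = 469 - 4P (demand) and qs = 3P - 205 (supply).
Clearing the new market: 469 - 4P = 3P - 205, so P = 674/7 ≈ 96.2857 and q = 587/7 ≈ 83.8571.
Δq = 83.8571 − 29 = +54.86.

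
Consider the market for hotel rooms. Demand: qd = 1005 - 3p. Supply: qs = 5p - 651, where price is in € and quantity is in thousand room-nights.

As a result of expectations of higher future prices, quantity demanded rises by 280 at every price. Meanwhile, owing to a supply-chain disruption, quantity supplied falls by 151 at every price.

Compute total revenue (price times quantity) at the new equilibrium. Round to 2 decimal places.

Initially, 1005 - 3p = 5p - 651, so 1656 = 8p and p = 207, q = 384.
With the change applied: demand qd = 1285 - 3p, supply qs = 5p - 802.
Setting them equal: 1285 - 3p = 5p - 802 → 2087 = 8p, so p = 260.875 and q = 502.375.
New expenditure = 260.875 × 502.375 = 131057.08.

131057.08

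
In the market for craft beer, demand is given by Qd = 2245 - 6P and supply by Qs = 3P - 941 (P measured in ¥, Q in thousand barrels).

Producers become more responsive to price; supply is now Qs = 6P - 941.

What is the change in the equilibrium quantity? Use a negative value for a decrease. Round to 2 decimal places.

+531.00

Solve the original market: 2245 - 6P = 3P - 941, hence P = 354 and Q = 121.
With the change applied: demand Qd = 2245 - 6P, supply Qs = 6P - 941.
Setting them equal: 2245 - 6P = 6P - 941 → 3186 = 12P, so P = 265.5 and Q = 652.
ΔQ = 652 − 121 = +531.00.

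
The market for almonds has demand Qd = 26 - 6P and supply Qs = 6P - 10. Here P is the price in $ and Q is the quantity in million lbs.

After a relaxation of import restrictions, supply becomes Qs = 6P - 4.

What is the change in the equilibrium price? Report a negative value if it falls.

Initially, 26 - 6P = 6P - 10, so 36 = 12P and P = 3, Q = 8.
With the change applied: demand Qd = 26 - 6P, supply Qs = 6P - 4.
Setting them equal: 26 - 6P = 6P - 4 → 30 = 12P, so P = 2.5 and Q = 11.
ΔP = 2.5 − 3 = -0.5.

-0.5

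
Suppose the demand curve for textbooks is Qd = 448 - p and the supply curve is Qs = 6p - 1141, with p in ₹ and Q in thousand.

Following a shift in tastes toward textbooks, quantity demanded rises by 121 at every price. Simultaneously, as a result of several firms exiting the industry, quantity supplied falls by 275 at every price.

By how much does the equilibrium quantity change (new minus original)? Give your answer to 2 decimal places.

+64.43

Solve the original market: 448 - p = 6p - 1141, hence p = 227 and Q = 221.
With the change applied: demand Qd = 569 - p, supply Qs = 6p - 1416.
Clearing the new market: 569 - p = 6p - 1416, so p = 1985/7 ≈ 283.5714 and Q = 1998/7 ≈ 285.4286.
ΔQ = 285.4286 − 221 = +64.43.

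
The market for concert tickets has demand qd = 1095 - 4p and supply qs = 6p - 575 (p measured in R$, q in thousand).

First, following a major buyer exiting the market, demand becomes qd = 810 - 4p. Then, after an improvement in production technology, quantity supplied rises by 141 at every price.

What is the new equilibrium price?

Before the shock: 1095 - 4p = 6p - 575 ⇒ 1670 = 10p ⇒ p = 167, q = 427.
After the shift, demand is qd = 810 - 4p and supply is qs = 6p - 434.
New equilibrium: 810 - 4p = 6p - 434 ⇒ 1244 = 10p ⇒ p = 124.4, q = 312.4.

124.4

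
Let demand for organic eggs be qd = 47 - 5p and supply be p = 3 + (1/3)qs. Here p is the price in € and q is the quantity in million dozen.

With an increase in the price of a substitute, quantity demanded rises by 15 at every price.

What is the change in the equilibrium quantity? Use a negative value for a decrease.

Before the shock: 47 - 5p = 3p - 9 ⇒ 56 = 8p ⇒ p = 7, q = 12.
After the shift, demand is qd = 62 - 5p and supply is qs = 3p - 9.
Clearing the new market: 62 - 5p = 3p - 9, so p = 8.875 and q = 17.625.
Δq = 17.625 − 12 = +5.625.

+5.625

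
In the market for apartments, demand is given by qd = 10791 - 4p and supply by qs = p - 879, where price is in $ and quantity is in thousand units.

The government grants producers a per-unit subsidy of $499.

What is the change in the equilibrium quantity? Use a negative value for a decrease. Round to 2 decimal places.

Solve the original market: 10791 - 4p = p - 879, hence p = 2334 and q = 1455.
Since sellers receive the price plus the subsidy, the effective supply curve becomes qs = p - 380.
New equilibrium: 10791 - 4p = p - 380 ⇒ 11171 = 5p ⇒ p = 2234.2, q = 1854.2.
Δq = 1854.2 − 1455 = +399.20.

+399.20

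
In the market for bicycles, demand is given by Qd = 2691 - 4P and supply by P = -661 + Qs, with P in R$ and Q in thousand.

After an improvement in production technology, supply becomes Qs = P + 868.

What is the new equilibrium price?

Original equilibrium: 2691 - 4P = P + 661 gives 2030 = 5P, so P = 406 and Q = 1067.
After the shift, demand is Qd = 2691 - 4P and supply is Qs = P + 868.
New equilibrium: 2691 - 4P = P + 868 ⇒ 1823 = 5P ⇒ P = 364.6, Q = 1232.6.

364.6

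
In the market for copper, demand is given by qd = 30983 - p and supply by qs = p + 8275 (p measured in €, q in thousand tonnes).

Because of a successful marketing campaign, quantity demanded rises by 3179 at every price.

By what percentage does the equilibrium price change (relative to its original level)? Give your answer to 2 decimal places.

Initially, 30983 - p = p + 8275, so 22708 = 2p and p = 11354, q = 19629.
The shock moves the curves to qd = 34162 - p and qs = p + 8275.
Setting them equal: 34162 - p = p + 8275 → 25887 = 2p, so p = 12943.5 and q = 21218.5.
%Δp = (12943.5 − 11354) / 11354 × 100 = +14.00%.

+14.00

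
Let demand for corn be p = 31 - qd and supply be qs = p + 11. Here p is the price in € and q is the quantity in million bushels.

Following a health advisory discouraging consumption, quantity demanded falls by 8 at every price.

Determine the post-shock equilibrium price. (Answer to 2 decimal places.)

Solve the original market: 31 - p = p + 11, hence p = 10 and q = 21.
After the shift, demand is qd = 23 - p and supply is qs = p + 11.
Clearing the new market: 23 - p = p + 11, so p = 6 and q = 17.

6.00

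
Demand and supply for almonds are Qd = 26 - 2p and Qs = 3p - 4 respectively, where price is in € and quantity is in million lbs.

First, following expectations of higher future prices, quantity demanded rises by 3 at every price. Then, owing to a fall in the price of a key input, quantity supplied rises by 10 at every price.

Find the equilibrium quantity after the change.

19.8

Initially, 26 - 2p = 3p - 4, so 30 = 5p and p = 6, Q = 14.
After the shift, demand is Qd = 29 - 2p and supply is Qs = 3p + 6.
New equilibrium: 29 - 2p = 3p + 6 ⇒ 23 = 5p ⇒ p = 4.6, Q = 19.8.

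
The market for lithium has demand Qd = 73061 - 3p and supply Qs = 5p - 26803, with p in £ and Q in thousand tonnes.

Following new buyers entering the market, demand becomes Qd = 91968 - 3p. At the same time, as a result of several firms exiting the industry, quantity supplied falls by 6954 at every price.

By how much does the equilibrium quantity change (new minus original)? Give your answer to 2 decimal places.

+9209.13

Original equilibrium: 73061 - 3p = 5p - 26803 gives 99864 = 8p, so p = 12483 and Q = 35612.
The shock moves the curves to Qd = 91968 - 3p and Qs = 5p - 33757.
Setting them equal: 91968 - 3p = 5p - 33757 → 125725 = 8p, so p = 15715.625 and Q = 44821.125.
ΔQ = 44821.125 − 35612 = +9209.13.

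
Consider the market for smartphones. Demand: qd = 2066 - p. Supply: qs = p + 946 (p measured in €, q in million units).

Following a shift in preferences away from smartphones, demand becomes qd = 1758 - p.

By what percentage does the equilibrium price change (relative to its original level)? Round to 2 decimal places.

Original equilibrium: 2066 - p = p + 946 gives 1120 = 2p, so p = 560 and q = 1506.
The new curves are qd = 1758 - p (demand) and qs = p + 946 (supply).
New equilibrium: 1758 - p = p + 946 ⇒ 812 = 2p ⇒ p = 406, q = 1352.
%Δp = (406 − 560) / 560 × 100 = -27.50%.

-27.50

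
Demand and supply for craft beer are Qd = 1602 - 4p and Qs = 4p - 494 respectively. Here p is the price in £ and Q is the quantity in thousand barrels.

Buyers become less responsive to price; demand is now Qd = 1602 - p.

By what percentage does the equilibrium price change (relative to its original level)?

+60

Initially, 1602 - 4p = 4p - 494, so 2096 = 8p and p = 262, Q = 554.
The shock moves the curves to Qd = 1602 - p and Qs = 4p - 494.
Setting them equal: 1602 - p = 4p - 494 → 2096 = 5p, so p = 419.2 and Q = 1182.8.
%Δp = (419.2 − 262) / 262 × 100 = +60%.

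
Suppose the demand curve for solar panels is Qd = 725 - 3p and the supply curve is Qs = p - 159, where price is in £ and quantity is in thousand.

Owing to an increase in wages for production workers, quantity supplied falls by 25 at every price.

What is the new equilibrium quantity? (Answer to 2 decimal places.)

Original equilibrium: 725 - 3p = p - 159 gives 884 = 4p, so p = 221 and Q = 62.
The new curves are Qd = 725 - 3p (demand) and Qs = p - 184 (supply).
Setting them equal: 725 - 3p = p - 184 → 909 = 4p, so p = 227.25 and Q = 43.25.

43.25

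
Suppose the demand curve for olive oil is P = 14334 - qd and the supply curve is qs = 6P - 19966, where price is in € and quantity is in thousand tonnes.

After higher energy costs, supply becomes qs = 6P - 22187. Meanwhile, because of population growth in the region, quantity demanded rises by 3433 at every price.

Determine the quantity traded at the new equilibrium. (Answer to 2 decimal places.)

Before the shock: 14334 - P = 6P - 19966 ⇒ 34300 = 7P ⇒ P = 4900, q = 9434.
With the change applied: demand qd = 17767 - P, supply qs = 6P - 22187.
Clearing the new market: 17767 - P = 6P - 22187, so P = 39954/7 ≈ 5707.7143 and q = 84415/7 ≈ 12059.2857.

12059.29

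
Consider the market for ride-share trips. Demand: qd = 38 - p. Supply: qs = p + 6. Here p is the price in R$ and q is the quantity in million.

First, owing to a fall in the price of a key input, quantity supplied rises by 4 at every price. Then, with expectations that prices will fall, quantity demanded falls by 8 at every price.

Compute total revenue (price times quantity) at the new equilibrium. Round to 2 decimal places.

Solve the original market: 38 - p = p + 6, hence p = 16 and q = 22.
The shock moves the curves to qd = 30 - p and qs = p + 10.
Clearing the new market: 30 - p = p + 10, so p = 10 and q = 20.
New expenditure = 10 × 20 = 200.00.

200.00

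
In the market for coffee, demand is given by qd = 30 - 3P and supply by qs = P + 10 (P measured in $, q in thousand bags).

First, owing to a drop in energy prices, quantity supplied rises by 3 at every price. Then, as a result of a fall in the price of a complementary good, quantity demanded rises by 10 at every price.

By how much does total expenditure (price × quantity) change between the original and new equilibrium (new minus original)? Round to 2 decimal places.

Solve the original market: 30 - 3P = P + 10, hence P = 5 and q = 15.
The new curves are qd = 40 - 3P (demand) and qs = P + 13 (supply).
New equilibrium: 40 - 3P = P + 13 ⇒ 27 = 4P ⇒ P = 6.75, q = 19.75.
Expenditure moves from 5×15 = 75 to 6.75×19.75 = 133.3125; change = +58.31.

+58.31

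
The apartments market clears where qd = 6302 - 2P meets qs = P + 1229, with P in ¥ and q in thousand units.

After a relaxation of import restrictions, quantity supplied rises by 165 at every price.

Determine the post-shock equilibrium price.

Solve the original market: 6302 - 2P = P + 1229, hence P = 1691 and q = 2920.
With the change applied: demand qd = 6302 - 2P, supply qs = P + 1394.
Setting them equal: 6302 - 2P = P + 1394 → 4908 = 3P, so P = 1636 and q = 3030.

1636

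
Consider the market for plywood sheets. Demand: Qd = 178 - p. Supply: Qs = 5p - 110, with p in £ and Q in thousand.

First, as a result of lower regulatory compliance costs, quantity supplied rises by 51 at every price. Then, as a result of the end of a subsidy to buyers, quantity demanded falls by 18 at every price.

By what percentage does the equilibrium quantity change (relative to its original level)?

-5

Initially, 178 - p = 5p - 110, so 288 = 6p and p = 48, Q = 130.
The new curves are Qd = 160 - p (demand) and Qs = 5p - 59 (supply).
New equilibrium: 160 - p = 5p - 59 ⇒ 219 = 6p ⇒ p = 36.5, Q = 123.5.
%ΔQ = (123.5 − 130) / 130 × 100 = -5%.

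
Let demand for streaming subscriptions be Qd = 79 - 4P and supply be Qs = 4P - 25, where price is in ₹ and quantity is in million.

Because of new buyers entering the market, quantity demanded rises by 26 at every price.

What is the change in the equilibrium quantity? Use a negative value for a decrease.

Original equilibrium: 79 - 4P = 4P - 25 gives 104 = 8P, so P = 13 and Q = 27.
After the shift, demand is Qd = 105 - 4P and supply is Qs = 4P - 25.
Setting them equal: 105 - 4P = 4P - 25 → 130 = 8P, so P = 16.25 and Q = 40.
ΔQ = 40 − 27 = +13.

+13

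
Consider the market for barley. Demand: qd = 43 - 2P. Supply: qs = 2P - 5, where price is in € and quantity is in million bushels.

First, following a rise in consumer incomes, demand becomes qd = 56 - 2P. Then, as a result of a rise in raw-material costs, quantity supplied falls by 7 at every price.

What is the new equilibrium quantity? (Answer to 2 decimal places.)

22.00

Solve the original market: 43 - 2P = 2P - 5, hence P = 12 and q = 19.
The shock moves the curves to qd = 56 - 2P and qs = 2P - 12.
Equate the new curves: 56 - 2P = 2P - 12, giving 68 = 4P, P = 17, q = 22.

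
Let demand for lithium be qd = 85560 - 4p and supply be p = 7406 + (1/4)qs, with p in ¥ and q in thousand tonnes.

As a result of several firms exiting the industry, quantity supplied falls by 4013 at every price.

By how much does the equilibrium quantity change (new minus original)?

Original equilibrium: 85560 - 4p = 4p - 29624 gives 115184 = 8p, so p = 14398 and q = 27968.
With the change applied: demand qd = 85560 - 4p, supply qs = 4p - 33637.
Setting them equal: 85560 - 4p = 4p - 33637 → 119197 = 8p, so p = 14899.625 and q = 25961.5.
Δq = 25961.5 − 27968 = -2006.5.

-2006.5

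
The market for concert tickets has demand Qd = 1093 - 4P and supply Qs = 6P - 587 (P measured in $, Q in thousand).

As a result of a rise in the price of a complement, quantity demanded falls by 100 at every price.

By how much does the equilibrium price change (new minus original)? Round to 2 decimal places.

Initially, 1093 - 4P = 6P - 587, so 1680 = 10P and P = 168, Q = 421.
With the change applied: demand Qd = 993 - 4P, supply Qs = 6P - 587.
Equate the new curves: 993 - 4P = 6P - 587, giving 1580 = 10P, P = 158, Q = 361.
ΔP = 158 − 168 = -10.00.

-10.00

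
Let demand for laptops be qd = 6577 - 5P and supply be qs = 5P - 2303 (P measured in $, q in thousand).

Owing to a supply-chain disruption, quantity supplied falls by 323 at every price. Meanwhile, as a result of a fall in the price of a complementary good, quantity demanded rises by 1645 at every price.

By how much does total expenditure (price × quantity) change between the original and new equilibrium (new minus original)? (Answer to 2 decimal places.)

Original equilibrium: 6577 - 5P = 5P - 2303 gives 8880 = 10P, so P = 888 and q = 2137.
The shock moves the curves to qd = 8222 - 5P and qs = 5P - 2626.
Equate the new curves: 8222 - 5P = 5P - 2626, giving 10848 = 10P, P = 1084.8, q = 2798.
Expenditure moves from 888×2137 = 1897656 to 1084.8×2798 = 3035270.4; change = +1137614.40.

+1137614.40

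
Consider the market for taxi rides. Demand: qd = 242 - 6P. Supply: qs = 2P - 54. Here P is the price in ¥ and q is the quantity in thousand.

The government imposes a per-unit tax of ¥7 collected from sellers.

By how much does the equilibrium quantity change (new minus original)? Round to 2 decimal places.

Initially, 242 - 6P = 2P - 54, so 296 = 8P and P = 37, q = 20.
Since sellers keep the price net of the tax, the effective supply curve becomes qs = 2P - 68.
New equilibrium: 242 - 6P = 2P - 68 ⇒ 310 = 8P ⇒ P = 38.75, q = 9.5.
Δq = 9.5 − 20 = -10.50.

-10.50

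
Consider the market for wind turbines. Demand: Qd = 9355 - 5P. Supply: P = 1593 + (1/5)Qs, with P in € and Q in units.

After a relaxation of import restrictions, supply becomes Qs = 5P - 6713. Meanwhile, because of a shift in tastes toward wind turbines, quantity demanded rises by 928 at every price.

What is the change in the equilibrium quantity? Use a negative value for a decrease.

Solve the original market: 9355 - 5P = 5P - 7965, hence P = 1732 and Q = 695.
The shock moves the curves to Qd = 10283 - 5P and Qs = 5P - 6713.
New equilibrium: 10283 - 5P = 5P - 6713 ⇒ 16996 = 10P ⇒ P = 1699.6, Q = 1785.
ΔQ = 1785 − 695 = +1090.

+1090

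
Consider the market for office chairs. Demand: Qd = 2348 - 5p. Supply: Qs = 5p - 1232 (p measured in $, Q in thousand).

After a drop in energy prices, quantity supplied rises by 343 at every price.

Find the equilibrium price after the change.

Initially, 2348 - 5p = 5p - 1232, so 3580 = 10p and p = 358, Q = 558.
After the shift, demand is Qd = 2348 - 5p and supply is Qs = 5p - 889.
Clearing the new market: 2348 - 5p = 5p - 889, so p = 323.7 and Q = 729.5.

323.7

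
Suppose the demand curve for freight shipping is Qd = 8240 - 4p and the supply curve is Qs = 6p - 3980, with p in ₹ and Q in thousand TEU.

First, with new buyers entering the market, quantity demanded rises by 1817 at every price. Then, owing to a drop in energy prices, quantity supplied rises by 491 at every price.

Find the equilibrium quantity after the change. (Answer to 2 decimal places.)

Initially, 8240 - 4p = 6p - 3980, so 12220 = 10p and p = 1222, Q = 3352.
The new curves are Qd = 10057 - 4p (demand) and Qs = 6p - 3489 (supply).
Setting them equal: 10057 - 4p = 6p - 3489 → 13546 = 10p, so p = 1354.6 and Q = 4638.6.

4638.60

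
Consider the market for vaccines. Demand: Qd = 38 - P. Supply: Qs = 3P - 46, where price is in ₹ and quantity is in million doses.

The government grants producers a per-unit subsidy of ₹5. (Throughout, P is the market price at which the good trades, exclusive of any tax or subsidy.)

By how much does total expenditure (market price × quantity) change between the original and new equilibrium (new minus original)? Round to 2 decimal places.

+0.94

Initially, 38 - P = 3P - 46, so 84 = 4P and P = 21, Q = 17.
Since sellers receive the price plus the subsidy, the effective supply curve becomes Qs = 3P - 31.
Equate the new curves: 38 - P = 3P - 31, giving 69 = 4P, P = 17.25, Q = 20.75.
Expenditure moves from 21×17 = 357 to 17.25×20.75 = 357.9375; change = +0.94.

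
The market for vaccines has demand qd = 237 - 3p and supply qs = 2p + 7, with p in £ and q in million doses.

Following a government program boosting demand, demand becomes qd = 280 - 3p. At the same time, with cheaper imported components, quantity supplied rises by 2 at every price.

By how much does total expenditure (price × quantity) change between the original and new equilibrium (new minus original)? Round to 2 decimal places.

+1809.08

Initially, 237 - 3p = 2p + 7, so 230 = 5p and p = 46, q = 99.
With the change applied: demand qd = 280 - 3p, supply qs = 2p + 9.
Equate the new curves: 280 - 3p = 2p + 9, giving 271 = 5p, p = 54.2, q = 117.4.
Expenditure moves from 46×99 = 4554 to 54.2×117.4 = 6363.08; change = +1809.08.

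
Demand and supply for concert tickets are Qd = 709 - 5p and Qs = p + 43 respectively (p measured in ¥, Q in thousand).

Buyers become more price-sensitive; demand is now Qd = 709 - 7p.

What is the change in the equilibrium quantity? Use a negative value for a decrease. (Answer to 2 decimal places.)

-27.75

Solve the original market: 709 - 5p = p + 43, hence p = 111 and Q = 154.
With the change applied: demand Qd = 709 - 7p, supply Qs = p + 43.
Setting them equal: 709 - 7p = p + 43 → 666 = 8p, so p = 83.25 and Q = 126.25.
ΔQ = 126.25 − 154 = -27.75.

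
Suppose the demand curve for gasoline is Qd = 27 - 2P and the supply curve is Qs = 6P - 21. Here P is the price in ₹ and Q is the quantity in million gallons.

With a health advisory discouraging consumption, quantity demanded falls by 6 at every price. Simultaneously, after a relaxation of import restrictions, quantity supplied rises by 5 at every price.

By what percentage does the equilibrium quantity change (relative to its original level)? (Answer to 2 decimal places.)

Initially, 27 - 2P = 6P - 21, so 48 = 8P and P = 6, Q = 15.
The shock moves the curves to Qd = 21 - 2P and Qs = 6P - 16.
Clearing the new market: 21 - 2P = 6P - 16, so P = 4.625 and Q = 11.75.
%ΔQ = (11.75 − 15) / 15 × 100 = -21.67%.

-21.67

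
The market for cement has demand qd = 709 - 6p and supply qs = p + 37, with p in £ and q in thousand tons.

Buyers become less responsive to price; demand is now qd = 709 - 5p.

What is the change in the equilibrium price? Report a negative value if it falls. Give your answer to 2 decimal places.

+16.00

Initially, 709 - 6p = p + 37, so 672 = 7p and p = 96, q = 133.
After the shift, demand is qd = 709 - 5p and supply is qs = p + 37.
Clearing the new market: 709 - 5p = p + 37, so p = 112 and q = 149.
Δp = 112 − 96 = +16.00.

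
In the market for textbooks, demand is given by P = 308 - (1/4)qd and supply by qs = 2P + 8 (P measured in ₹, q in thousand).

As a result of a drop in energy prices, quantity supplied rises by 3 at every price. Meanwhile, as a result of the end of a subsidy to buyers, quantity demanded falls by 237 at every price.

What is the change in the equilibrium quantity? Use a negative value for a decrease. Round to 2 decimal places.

-77.00

Original equilibrium: 1232 - 4P = 2P + 8 gives 1224 = 6P, so P = 204 and q = 416.
The new curves are qd = 995 - 4P (demand) and qs = 2P + 11 (supply).
Setting them equal: 995 - 4P = 2P + 11 → 984 = 6P, so P = 164 and q = 339.
Δq = 339 − 416 = -77.00.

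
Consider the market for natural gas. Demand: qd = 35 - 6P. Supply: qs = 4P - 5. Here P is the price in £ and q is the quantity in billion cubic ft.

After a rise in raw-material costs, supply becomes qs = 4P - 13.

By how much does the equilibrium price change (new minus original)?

Initially, 35 - 6P = 4P - 5, so 40 = 10P and P = 4, q = 11.
With the change applied: demand qd = 35 - 6P, supply qs = 4P - 13.
Setting them equal: 35 - 6P = 4P - 13 → 48 = 10P, so P = 4.8 and q = 6.2.
ΔP = 4.8 − 4 = +0.8.

+0.8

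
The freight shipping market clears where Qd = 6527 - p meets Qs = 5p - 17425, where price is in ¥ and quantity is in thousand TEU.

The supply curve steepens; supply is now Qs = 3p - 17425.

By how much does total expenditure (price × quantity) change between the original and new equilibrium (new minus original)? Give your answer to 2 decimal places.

Solve the original market: 6527 - p = 5p - 17425, hence p = 3992 and Q = 2535.
After the shift, demand is Qd = 6527 - p and supply is Qs = 3p - 17425.
New equilibrium: 6527 - p = 3p - 17425 ⇒ 23952 = 4p ⇒ p = 5988, Q = 539.
Expenditure moves from 3992×2535 = 10119720 to 5988×539 = 3227532; change = -6892188.00.

-6892188.00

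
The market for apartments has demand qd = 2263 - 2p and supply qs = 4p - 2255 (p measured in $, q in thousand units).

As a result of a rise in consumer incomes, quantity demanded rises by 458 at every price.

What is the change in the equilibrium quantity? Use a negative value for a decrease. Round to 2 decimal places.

+305.33

Solve the original market: 2263 - 2p = 4p - 2255, hence p = 753 and q = 757.
After the shift, demand is qd = 2721 - 2p and supply is qs = 4p - 2255.
Clearing the new market: 2721 - 2p = 4p - 2255, so p = 2488/3 ≈ 829.3333 and q = 3187/3 ≈ 1062.3333.
Δq = 1062.3333 − 757 = +305.33.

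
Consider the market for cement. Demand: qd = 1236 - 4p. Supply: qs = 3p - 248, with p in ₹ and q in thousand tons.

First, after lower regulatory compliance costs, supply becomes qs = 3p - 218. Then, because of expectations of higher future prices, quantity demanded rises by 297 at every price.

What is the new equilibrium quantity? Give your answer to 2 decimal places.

Solve the original market: 1236 - 4p = 3p - 248, hence p = 212 and q = 388.
After the shift, demand is qd = 1533 - 4p and supply is qs = 3p - 218.
New equilibrium: 1533 - 4p = 3p - 218 ⇒ 1751 = 7p ⇒ p = 1751/7 ≈ 250.1429, q = 3727/7 ≈ 532.4286.

532.43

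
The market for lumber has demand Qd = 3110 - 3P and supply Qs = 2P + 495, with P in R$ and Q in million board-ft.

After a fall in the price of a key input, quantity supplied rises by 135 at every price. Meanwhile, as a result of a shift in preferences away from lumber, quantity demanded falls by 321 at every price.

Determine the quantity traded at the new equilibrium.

Original equilibrium: 3110 - 3P = 2P + 495 gives 2615 = 5P, so P = 523 and Q = 1541.
After the shift, demand is Qd = 2789 - 3P and supply is Qs = 2P + 630.
Clearing the new market: 2789 - 3P = 2P + 630, so P = 431.8 and Q = 1493.6.

1493.6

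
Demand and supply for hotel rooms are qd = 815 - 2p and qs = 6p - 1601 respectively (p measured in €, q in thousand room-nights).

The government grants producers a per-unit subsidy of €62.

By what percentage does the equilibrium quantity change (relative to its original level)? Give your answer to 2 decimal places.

+44.08

Original equilibrium: 815 - 2p = 6p - 1601 gives 2416 = 8p, so p = 302 and q = 211.
Since sellers receive the price plus the subsidy, the effective supply curve becomes qs = 6p - 1229.
Equate the new curves: 815 - 2p = 6p - 1229, giving 2044 = 8p, p = 255.5, q = 304.
%Δq = (304 − 211) / 211 × 100 = +44.08%.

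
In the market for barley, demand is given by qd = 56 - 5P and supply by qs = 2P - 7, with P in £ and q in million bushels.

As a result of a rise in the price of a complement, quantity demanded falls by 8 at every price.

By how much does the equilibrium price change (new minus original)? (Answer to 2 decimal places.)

Original equilibrium: 56 - 5P = 2P - 7 gives 63 = 7P, so P = 9 and q = 11.
After the shift, demand is qd = 48 - 5P and supply is qs = 2P - 7.
Clearing the new market: 48 - 5P = 2P - 7, so P = 55/7 ≈ 7.8571 and q = 61/7 ≈ 8.7143.
ΔP = 7.8571 − 9 = -1.14.

-1.14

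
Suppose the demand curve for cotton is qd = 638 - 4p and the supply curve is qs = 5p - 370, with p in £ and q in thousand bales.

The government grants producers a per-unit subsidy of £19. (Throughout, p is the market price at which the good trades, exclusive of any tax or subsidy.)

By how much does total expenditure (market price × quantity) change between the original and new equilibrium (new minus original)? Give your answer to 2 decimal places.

Initially, 638 - 4p = 5p - 370, so 1008 = 9p and p = 112, q = 190.
Since sellers receive the price plus the subsidy, the effective supply curve becomes qs = 5p - 275.
Setting them equal: 638 - 4p = 5p - 275 → 913 = 9p, so p = 913/9 ≈ 101.4444 and q = 2090/9 ≈ 232.2222.
Expenditure moves from 112×190 = 21280 to 101.4444×232.2222 = 23557.6543; change = +2277.65.

+2277.65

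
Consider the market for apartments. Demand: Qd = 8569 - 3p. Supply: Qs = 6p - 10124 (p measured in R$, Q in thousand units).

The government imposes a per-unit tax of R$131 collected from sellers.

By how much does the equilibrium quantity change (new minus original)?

-262

Original equilibrium: 8569 - 3p = 6p - 10124 gives 18693 = 9p, so p = 2077 and Q = 2338.
Since sellers keep the price net of the tax, the effective supply curve becomes Qs = 6p - 10910.
Clearing the new market: 8569 - 3p = 6p - 10910, so p = 6493/3 ≈ 2164.3333 and Q = 2076.
ΔQ = 2076 − 2338 = -262.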